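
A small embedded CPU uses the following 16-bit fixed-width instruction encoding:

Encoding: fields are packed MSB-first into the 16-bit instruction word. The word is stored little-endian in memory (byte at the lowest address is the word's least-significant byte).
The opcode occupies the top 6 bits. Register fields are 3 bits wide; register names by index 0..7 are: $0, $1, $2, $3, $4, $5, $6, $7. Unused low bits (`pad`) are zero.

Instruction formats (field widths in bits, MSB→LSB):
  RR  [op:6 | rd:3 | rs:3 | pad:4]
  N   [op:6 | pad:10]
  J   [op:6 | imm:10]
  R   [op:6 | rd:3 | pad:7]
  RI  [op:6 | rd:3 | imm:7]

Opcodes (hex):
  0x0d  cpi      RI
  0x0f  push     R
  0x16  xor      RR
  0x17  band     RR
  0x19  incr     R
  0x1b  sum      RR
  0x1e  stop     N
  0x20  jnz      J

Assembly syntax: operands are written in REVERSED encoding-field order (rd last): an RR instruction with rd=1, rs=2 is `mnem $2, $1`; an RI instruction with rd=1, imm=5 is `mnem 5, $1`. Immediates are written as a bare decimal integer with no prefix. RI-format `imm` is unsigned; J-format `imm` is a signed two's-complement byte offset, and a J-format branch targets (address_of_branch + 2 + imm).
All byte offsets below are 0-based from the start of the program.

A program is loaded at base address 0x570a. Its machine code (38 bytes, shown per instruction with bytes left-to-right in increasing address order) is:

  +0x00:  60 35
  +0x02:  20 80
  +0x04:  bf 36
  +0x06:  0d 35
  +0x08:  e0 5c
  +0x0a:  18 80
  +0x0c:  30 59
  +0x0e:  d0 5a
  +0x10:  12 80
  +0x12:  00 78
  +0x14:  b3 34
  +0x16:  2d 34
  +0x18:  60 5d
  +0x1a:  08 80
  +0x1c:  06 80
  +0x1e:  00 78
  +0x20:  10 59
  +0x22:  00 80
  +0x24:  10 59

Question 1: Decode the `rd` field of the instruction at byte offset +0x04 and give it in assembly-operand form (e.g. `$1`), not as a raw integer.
$5

off 0x04: read bf 36 as little → 0x36bf
  opcode bits[15:10]=0xd: cpi/RI
  [9:7] rd=5 = $5
  [6:0] imm=63 = 63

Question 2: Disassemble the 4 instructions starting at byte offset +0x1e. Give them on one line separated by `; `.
stop; xor $1, $2; jnz 0; xor $1, $2

[1e] 00 78 → 0x7800
  top 6b → 0x1e → stop [N]
[20] 10 59 → 0x5910
  top 6b → 0x16 → xor [RR]
  [9:7] rd=2 = $2
  [6:4] rs=1 = $1
[22] 00 80 → 0x8000
  top 6b → 0x20 → jnz [J]
  [9:0] imm=0 = 0
[24] 10 59 → 0x5910
  top 6b → 0x16 → xor [RR]
  [9:7] rd=2 = $2
  [6:4] rs=1 = $1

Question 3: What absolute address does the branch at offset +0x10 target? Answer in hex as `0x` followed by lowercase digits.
[10] 12 80 → 0x8012
  op=0x8012>>10=0x20 ⇒ jnz (J)
  imm: (w>>0)&0x3ff=0x12 → 18
  target = base 0x570a + off 0x10 + 2 + imm 18 = 0x572e

0x572e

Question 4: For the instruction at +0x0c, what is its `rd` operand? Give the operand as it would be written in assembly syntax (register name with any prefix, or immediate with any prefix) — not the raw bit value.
off 0x0c: read 30 59 as little → 0x5930
  opcode bits[15:10]=0x16: xor/RR
  [9:7] rd=2 = $2
  [6:4] rs=3 = $3

$2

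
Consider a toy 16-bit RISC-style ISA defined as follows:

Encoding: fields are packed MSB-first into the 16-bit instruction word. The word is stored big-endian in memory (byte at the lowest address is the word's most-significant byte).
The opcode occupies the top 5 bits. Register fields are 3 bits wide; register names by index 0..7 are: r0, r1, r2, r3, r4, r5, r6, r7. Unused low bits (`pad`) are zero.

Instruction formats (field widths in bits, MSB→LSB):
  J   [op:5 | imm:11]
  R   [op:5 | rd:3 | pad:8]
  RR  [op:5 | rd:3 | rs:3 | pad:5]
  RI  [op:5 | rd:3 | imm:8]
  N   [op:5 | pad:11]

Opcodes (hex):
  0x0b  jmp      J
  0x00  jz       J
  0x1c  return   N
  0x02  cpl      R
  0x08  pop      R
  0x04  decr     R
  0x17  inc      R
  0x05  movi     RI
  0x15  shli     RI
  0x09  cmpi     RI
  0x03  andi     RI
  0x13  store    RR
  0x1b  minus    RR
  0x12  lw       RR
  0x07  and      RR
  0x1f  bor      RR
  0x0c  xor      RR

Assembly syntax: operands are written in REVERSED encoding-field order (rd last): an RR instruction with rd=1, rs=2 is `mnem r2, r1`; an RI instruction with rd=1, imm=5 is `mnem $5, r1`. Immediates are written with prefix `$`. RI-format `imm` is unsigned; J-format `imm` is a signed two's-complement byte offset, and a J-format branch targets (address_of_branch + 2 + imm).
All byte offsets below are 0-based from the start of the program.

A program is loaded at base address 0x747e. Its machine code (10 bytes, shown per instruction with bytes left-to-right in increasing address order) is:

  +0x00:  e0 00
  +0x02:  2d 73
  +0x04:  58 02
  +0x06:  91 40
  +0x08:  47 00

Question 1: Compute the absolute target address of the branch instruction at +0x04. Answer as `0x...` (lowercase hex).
0x7486

@+04  big-endian(58 02) = 0x5802
  top 5b → 0xb → jmp [J]
  imm: (w>>0)&0x7ff=0x2 → $2
  target = base 0x747e + off 0x04 + 2 + imm 2 = 0x7486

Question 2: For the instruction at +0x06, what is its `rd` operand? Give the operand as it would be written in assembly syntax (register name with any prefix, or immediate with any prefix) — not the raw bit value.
r1

+0x06: 91 40 ⇒ word 0x9140 (big)
  opcode bits[15:11]=0x12: lw/RR
  [10:8] rd=1 = r1
  [7:5] rs=2 = r2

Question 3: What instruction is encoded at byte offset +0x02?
+0x02: 2d 73 ⇒ word 0x2d73 (big)
  top 5b → 0x5 → movi [RI]
  rd: (w>>8)&0x7=0x5 → r5
  imm: (w>>0)&0xff=0x73 → $115

movi $115, r5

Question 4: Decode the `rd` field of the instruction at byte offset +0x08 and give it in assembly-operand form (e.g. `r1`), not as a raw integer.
[08] 47 00 → 0x4700
  opcode bits[15:11]=0x8: pop/R
  rd@[10:8]=0x7 ⇒ r7

r7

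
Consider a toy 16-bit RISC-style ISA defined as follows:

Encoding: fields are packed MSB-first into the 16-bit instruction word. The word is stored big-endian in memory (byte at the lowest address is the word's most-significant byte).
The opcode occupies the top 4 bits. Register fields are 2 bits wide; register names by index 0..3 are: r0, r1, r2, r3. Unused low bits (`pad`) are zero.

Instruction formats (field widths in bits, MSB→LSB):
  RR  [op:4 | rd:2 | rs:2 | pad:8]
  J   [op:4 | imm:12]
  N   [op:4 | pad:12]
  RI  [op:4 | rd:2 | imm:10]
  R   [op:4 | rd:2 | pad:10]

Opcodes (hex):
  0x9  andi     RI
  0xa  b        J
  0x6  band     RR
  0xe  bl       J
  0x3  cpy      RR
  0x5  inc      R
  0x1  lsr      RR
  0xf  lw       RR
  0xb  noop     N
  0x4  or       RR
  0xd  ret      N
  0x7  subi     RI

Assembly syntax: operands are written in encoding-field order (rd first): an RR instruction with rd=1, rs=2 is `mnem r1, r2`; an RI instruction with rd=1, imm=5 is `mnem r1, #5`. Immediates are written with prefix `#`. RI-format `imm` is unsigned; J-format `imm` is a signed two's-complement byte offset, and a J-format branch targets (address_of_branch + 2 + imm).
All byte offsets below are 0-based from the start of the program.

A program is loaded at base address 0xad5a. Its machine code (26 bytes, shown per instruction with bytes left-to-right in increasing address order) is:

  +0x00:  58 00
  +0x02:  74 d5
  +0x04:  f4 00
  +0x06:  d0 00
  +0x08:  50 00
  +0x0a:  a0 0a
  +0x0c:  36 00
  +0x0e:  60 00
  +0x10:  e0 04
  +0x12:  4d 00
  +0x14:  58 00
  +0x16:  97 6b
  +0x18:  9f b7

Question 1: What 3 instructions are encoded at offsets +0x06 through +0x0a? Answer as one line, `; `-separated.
off 0x06: read d0 00 as big → 0xd000
  op=0xd000>>12=0xd ⇒ ret (N)
off 0x08: read 50 00 as big → 0x5000
  op=0x5000>>12=0x5 ⇒ inc (R)
  rd: (w>>10)&0x3=0x0 → r0
off 0x0a: read a0 0a as big → 0xa00a
  op=0xa00a>>12=0xa ⇒ b (J)
  imm: (w>>0)&0xfff=0xa → #10

ret; inc r0; b #10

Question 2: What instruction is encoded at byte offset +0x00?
+0x00: 58 00 ⇒ word 0x5800 (big)
  op=0x5800>>12=0x5 ⇒ inc (R)
  rd@[11:10]=0x2 ⇒ r2

inc r2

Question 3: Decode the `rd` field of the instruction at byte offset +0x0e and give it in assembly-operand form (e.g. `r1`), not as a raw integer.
[0e] 60 00 → 0x6000
  opcode bits[15:12]=0x6: band/RR
  rd@[11:10]=0x0 ⇒ r0
  rs@[9:8]=0x0 ⇒ r0

r0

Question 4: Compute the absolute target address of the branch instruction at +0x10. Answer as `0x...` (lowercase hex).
0xad70

@+10  big-endian(e0 04) = 0xe004
  op=0xe004>>12=0xe ⇒ bl (J)
  imm@[11:0]=0x4 ⇒ #4
  target = base 0xad5a + off 0x10 + 2 + imm 4 = 0xad70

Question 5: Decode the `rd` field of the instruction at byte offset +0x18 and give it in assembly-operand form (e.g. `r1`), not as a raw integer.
r3

off 0x18: read 9f b7 as big → 0x9fb7
  top 4b → 0x9 → andi [RI]
  [11:10] rd=3 = r3
  [9:0] imm=951 = #951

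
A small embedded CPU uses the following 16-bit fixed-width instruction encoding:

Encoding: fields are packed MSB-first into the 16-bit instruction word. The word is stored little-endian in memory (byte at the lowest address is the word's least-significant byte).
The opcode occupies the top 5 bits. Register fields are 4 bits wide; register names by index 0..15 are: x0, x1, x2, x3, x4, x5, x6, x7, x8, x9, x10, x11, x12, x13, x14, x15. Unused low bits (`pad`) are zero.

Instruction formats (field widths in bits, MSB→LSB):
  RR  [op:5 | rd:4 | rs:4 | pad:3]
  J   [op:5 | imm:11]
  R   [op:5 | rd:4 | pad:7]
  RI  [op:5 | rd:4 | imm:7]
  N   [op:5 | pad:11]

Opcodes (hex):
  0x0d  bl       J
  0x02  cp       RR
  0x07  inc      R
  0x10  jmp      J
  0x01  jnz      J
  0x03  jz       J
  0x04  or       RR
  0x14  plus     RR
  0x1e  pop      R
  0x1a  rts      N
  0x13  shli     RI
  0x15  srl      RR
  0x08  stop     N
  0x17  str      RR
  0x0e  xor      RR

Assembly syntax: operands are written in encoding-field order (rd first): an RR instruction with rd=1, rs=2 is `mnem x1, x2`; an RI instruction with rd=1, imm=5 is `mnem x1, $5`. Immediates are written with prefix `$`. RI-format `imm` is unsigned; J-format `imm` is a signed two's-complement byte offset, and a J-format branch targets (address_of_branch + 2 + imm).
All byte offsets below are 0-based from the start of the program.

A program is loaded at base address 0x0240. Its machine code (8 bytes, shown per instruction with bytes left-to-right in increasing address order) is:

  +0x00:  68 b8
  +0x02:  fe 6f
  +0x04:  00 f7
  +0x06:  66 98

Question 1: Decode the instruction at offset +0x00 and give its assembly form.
@+00  little-endian(68 b8) = 0xb868
  op=0xb868>>11=0x17 ⇒ str (RR)
  rd: (w>>7)&0xf=0x0 → x0
  rs: (w>>3)&0xf=0xd → x13

str x0, x13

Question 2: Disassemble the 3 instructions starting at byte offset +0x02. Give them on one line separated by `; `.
bl $-2; pop x14; shli x0, $102

off 0x02: read fe 6f as little → 0x6ffe
  opcode bits[15:11]=0xd: bl/J
  imm: (w>>0)&0x7ff=0x7fe (s11→-2) → $-2
off 0x04: read 00 f7 as little → 0xf700
  opcode bits[15:11]=0x1e: pop/R
  rd: (w>>7)&0xf=0xe → x14
off 0x06: read 66 98 as little → 0x9866
  opcode bits[15:11]=0x13: shli/RI
  rd: (w>>7)&0xf=0x0 → x0
  imm: (w>>0)&0x7f=0x66 → $102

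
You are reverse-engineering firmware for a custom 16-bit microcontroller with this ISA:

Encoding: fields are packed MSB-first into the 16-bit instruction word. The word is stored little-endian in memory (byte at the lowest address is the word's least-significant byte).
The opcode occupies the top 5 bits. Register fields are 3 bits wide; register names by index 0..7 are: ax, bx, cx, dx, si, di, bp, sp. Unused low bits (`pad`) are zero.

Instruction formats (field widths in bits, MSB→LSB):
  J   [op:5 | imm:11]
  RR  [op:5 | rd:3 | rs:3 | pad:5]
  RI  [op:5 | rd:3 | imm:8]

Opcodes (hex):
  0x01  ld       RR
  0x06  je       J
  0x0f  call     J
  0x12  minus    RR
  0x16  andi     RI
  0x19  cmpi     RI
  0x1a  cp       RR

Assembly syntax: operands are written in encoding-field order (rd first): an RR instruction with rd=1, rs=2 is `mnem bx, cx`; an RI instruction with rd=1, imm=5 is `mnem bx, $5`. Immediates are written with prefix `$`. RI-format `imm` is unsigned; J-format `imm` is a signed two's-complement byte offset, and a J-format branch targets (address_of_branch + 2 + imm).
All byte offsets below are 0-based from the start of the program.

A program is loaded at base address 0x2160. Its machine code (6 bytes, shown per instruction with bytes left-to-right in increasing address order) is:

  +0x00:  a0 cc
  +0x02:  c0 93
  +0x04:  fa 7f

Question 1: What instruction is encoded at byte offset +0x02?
minus dx, bp

@+02  little-endian(c0 93) = 0x93c0
  top 5b → 0x12 → minus [RR]
  [10:8] rd=3 = dx
  [7:5] rs=6 = bp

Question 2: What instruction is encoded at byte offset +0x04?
call $-6

@+04  little-endian(fa 7f) = 0x7ffa
  op=0x7ffa>>11=0xf ⇒ call (J)
  imm@[10:0]=0x7fa (s11→-6) ⇒ $-6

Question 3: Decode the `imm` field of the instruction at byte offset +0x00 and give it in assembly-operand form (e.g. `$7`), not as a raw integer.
off 0x00: read a0 cc as little → 0xcca0
  opcode bits[15:11]=0x19: cmpi/RI
  [10:8] rd=4 = si
  [7:0] imm=160 = $160

$160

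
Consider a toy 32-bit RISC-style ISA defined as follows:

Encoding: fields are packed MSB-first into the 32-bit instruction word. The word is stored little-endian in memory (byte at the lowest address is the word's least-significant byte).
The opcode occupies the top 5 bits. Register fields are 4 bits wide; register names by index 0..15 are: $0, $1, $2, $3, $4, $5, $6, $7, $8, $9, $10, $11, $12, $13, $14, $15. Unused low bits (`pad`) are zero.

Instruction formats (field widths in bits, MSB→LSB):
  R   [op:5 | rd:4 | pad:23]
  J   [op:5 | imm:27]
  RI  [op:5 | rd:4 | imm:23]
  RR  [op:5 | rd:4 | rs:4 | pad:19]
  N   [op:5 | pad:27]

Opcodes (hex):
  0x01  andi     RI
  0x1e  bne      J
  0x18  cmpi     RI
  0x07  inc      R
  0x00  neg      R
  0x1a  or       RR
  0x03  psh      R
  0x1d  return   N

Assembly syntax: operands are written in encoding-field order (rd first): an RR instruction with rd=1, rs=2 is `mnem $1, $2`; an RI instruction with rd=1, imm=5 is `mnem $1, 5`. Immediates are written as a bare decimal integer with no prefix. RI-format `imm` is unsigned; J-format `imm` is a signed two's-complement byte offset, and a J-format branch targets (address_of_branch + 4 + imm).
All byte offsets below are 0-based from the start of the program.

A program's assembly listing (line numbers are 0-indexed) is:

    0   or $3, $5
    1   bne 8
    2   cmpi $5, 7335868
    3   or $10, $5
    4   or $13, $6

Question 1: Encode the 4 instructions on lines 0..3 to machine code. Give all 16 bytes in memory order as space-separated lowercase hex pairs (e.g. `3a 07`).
00 00 a8 d1 08 00 00 f0 bc ef ef c2 00 00 28 d5

L0: or op=0x1a:5|rd=3:4|rs=5:4|pad=0:19 ⇒ 0xd1a80000 ⇒ little 00 00 a8 d1
L1: bne op=0x1e:5|imm=8:27 ⇒ 0xf0000008 ⇒ little 08 00 00 f0
L2: cmpi op=0x18:5|rd=5:4|imm=7335868:23 ⇒ 0xc2efefbc ⇒ little bc ef ef c2
L3: or op=0x1a:5|rd=10:4|rs=5:4|pad=0:19 ⇒ 0xd5280000 ⇒ little 00 00 28 d5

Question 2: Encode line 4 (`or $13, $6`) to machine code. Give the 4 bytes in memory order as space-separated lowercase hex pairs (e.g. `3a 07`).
4. or fields op=0x1a:5|rd=13:4|rs=6:4|pad=0:19 → word d6b00000h → 00 00 b0 d6

00 00 b0 d6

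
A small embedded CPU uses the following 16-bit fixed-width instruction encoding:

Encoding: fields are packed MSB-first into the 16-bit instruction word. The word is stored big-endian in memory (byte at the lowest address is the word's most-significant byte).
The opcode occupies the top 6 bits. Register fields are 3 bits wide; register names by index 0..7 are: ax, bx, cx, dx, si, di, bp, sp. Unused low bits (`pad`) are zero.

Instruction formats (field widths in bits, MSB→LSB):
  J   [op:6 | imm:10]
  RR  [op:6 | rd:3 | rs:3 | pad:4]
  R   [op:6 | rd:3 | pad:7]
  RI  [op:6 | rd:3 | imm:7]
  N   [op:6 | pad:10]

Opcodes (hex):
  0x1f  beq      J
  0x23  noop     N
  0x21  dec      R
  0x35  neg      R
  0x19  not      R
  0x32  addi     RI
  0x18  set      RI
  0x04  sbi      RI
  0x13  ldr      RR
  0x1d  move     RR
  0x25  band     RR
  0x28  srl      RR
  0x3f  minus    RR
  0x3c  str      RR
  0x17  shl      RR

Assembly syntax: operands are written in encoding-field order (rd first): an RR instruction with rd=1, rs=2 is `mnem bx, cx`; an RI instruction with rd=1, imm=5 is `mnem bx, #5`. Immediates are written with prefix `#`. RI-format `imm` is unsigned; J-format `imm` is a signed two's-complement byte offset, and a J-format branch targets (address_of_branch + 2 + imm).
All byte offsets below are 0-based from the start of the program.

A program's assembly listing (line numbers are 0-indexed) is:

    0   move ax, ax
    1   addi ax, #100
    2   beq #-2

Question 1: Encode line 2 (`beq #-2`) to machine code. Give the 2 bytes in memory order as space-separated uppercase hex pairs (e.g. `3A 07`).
7F FE

2. beq fields op=0x1f:6|imm=-2:10 → word 7ffeh → 7f fe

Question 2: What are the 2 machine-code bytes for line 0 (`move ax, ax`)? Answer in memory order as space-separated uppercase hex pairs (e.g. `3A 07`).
74 00

line 0 (move): pack op=0x1d:6|rd=0:3|rs=0:3|pad=0:4 = 0x7400; big→ 74 00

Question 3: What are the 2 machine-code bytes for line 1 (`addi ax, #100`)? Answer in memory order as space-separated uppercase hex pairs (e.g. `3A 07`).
C8 64

line 1 (addi): pack op=0x32:6|rd=0:3|imm=100:7 = 0xc864; big→ c8 64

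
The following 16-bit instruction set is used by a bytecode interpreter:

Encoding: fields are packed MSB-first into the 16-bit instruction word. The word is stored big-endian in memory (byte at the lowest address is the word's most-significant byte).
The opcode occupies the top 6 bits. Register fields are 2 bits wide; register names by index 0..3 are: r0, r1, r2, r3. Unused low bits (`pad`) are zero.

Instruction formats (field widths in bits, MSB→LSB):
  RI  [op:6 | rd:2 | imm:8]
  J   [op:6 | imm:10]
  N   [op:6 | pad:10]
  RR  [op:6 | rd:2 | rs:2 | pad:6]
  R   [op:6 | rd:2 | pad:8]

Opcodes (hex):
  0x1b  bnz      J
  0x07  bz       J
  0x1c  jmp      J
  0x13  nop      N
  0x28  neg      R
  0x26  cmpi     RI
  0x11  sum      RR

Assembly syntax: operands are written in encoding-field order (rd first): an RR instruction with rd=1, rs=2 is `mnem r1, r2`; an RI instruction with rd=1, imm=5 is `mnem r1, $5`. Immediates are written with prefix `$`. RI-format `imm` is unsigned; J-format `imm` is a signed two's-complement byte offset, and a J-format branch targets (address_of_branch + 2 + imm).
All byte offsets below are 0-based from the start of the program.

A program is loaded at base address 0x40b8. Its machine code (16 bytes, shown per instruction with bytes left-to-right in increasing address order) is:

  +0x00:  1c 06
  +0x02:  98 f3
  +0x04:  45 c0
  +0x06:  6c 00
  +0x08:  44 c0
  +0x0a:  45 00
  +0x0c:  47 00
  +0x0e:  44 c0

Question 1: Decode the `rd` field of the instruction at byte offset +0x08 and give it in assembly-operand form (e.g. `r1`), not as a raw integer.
off 0x08: read 44 c0 as big → 0x44c0
  opcode bits[15:10]=0x11: sum/RR
  [9:8] rd=0 = r0
  [7:6] rs=3 = r3

r0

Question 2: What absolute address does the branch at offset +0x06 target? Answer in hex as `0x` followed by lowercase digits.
0x40c0

off 0x06: read 6c 00 as big → 0x6c00
  op=0x6c00>>10=0x1b ⇒ bnz (J)
  imm@[9:0]=0x0 ⇒ $0
  target = base 0x40b8 + off 0x06 + 2 + imm 0 = 0x40c0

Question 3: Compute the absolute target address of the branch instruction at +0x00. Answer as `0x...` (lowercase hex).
0x40c0

+0x00: 1c 06 ⇒ word 0x1c06 (big)
  opcode bits[15:10]=0x7: bz/J
  [9:0] imm=6 = $6
  target = base 0x40b8 + off 0x00 + 2 + imm 6 = 0x40c0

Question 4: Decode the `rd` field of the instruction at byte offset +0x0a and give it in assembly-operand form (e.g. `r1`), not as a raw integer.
off 0x0a: read 45 00 as big → 0x4500
  opcode bits[15:10]=0x11: sum/RR
  [9:8] rd=1 = r1
  [7:6] rs=0 = r0

r1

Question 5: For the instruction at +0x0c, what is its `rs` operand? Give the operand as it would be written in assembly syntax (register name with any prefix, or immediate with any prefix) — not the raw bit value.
r0

[0c] 47 00 → 0x4700
  top 6b → 0x11 → sum [RR]
  rd: (w>>8)&0x3=0x3 → r3
  rs: (w>>6)&0x3=0x0 → r0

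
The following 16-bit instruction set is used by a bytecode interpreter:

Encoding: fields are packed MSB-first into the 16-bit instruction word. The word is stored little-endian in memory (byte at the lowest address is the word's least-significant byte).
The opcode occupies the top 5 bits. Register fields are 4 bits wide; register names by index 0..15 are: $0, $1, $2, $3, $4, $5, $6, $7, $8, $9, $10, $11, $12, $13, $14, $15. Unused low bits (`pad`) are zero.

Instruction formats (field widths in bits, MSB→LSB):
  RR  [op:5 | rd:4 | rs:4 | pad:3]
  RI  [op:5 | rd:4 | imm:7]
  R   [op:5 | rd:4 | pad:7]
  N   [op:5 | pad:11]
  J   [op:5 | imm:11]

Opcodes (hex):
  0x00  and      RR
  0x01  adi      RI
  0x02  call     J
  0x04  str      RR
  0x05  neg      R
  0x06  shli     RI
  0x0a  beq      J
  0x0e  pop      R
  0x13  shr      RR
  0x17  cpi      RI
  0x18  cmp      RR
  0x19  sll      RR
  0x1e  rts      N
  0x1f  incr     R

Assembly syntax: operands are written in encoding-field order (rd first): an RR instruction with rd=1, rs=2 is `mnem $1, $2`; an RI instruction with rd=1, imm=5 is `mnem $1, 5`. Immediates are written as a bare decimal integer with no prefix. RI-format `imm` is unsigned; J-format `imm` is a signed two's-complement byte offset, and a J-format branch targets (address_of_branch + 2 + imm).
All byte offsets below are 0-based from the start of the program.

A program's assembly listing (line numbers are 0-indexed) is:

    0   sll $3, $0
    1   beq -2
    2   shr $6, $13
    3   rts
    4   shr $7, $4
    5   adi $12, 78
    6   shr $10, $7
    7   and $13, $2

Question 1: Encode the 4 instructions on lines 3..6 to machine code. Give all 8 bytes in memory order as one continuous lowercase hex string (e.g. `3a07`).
L3: rts op=0x1e:5|pad=0:11 ⇒ 0xf000 ⇒ little 00 f0
L4: shr op=0x13:5|rd=7:4|rs=4:4|pad=0:3 ⇒ 0x9ba0 ⇒ little a0 9b
L5: adi op=0x1:5|rd=12:4|imm=78:7 ⇒ 0x0e4e ⇒ little 4e 0e
L6: shr op=0x13:5|rd=10:4|rs=7:4|pad=0:3 ⇒ 0x9d38 ⇒ little 38 9d

00f0a09b4e0e389d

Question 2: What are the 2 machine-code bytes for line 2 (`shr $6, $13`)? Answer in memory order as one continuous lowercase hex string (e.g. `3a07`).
689b

L2: shr op=0x13:5|rd=6:4|rs=13:4|pad=0:3 ⇒ 0x9b68 ⇒ little 68 9b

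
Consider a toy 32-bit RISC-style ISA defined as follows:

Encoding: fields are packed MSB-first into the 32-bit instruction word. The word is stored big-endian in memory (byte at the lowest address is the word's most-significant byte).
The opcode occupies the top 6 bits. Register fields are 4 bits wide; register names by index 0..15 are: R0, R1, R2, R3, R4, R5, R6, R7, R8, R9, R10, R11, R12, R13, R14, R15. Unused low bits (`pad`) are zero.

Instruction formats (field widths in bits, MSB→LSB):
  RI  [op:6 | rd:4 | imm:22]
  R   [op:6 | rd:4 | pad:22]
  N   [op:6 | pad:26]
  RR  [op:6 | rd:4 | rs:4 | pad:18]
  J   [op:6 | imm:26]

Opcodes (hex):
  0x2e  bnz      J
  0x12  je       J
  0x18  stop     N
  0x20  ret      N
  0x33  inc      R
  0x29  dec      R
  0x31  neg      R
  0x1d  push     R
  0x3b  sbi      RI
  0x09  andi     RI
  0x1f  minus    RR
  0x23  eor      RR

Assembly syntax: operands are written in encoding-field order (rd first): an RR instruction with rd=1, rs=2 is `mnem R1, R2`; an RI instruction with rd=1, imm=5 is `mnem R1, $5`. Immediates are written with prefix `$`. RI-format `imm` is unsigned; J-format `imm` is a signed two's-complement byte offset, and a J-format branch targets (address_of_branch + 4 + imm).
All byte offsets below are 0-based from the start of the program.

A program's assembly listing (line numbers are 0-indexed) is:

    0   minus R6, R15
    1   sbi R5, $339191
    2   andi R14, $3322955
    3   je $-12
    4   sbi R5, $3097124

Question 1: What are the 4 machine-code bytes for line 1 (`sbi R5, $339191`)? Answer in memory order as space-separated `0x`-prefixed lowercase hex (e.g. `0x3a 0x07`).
L1: sbi op=0x3b:6|rd=5:4|imm=339191:22 ⇒ 0xed452cf7 ⇒ big ed 45 2c f7

0xed 0x45 0x2c 0xf7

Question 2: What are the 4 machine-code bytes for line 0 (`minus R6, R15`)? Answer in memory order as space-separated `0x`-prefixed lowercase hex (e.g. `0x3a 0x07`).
L0: minus op=0x1f:6|rd=6:4|rs=15:4|pad=0:18 ⇒ 0x7dbc0000 ⇒ big 7d bc 00 00

0x7d 0xbc 0x00 0x00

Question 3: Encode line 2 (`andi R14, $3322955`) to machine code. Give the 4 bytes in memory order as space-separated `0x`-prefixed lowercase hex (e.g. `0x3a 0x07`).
0x27 0xb2 0xb4 0x4b

L2: andi op=0x9:6|rd=14:4|imm=3322955:22 ⇒ 0x27b2b44b ⇒ big 27 b2 b4 4b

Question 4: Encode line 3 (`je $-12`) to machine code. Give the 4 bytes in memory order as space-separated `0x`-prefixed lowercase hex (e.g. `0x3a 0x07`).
line 3 (je): pack op=0x12:6|imm=-12:26 = 0x4bfffff4; big→ 4b ff ff f4

0x4b 0xff 0xff 0xf4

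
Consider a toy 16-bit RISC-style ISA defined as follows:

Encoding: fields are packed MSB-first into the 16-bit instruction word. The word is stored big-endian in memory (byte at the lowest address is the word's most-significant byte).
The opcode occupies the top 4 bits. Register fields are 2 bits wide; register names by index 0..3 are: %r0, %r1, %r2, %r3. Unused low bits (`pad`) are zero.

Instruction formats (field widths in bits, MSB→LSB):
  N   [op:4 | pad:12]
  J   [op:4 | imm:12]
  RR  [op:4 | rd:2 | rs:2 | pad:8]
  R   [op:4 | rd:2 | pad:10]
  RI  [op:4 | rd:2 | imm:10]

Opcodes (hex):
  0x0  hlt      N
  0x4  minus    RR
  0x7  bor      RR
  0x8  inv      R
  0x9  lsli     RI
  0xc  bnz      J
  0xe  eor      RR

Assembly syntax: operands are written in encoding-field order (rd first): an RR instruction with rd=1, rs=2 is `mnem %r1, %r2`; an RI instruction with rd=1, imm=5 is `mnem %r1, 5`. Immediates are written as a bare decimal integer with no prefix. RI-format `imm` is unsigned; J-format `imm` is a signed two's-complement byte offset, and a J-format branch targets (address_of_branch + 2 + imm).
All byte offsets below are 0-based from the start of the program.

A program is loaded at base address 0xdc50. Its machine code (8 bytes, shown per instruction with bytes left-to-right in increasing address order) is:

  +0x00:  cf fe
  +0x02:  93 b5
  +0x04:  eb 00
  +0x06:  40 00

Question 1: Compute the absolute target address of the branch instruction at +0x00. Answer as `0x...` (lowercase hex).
off 0x00: read cf fe as big → 0xcffe
  opcode bits[15:12]=0xc: bnz/J
  [11:0] imm=4094 (s12→-2) = -2
  target = base 0xdc50 + off 0x00 + 2 + imm -2 = 0xdc50

0xdc50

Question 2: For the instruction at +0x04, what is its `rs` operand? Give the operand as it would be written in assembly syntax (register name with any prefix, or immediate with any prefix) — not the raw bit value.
[04] eb 00 → 0xeb00
  opcode bits[15:12]=0xe: eor/RR
  [11:10] rd=2 = %r2
  [9:8] rs=3 = %r3

%r3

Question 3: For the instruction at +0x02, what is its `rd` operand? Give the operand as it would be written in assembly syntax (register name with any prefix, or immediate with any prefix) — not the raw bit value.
off 0x02: read 93 b5 as big → 0x93b5
  top 4b → 0x9 → lsli [RI]
  rd@[11:10]=0x0 ⇒ %r0
  imm@[9:0]=0x3b5 ⇒ 949

%r0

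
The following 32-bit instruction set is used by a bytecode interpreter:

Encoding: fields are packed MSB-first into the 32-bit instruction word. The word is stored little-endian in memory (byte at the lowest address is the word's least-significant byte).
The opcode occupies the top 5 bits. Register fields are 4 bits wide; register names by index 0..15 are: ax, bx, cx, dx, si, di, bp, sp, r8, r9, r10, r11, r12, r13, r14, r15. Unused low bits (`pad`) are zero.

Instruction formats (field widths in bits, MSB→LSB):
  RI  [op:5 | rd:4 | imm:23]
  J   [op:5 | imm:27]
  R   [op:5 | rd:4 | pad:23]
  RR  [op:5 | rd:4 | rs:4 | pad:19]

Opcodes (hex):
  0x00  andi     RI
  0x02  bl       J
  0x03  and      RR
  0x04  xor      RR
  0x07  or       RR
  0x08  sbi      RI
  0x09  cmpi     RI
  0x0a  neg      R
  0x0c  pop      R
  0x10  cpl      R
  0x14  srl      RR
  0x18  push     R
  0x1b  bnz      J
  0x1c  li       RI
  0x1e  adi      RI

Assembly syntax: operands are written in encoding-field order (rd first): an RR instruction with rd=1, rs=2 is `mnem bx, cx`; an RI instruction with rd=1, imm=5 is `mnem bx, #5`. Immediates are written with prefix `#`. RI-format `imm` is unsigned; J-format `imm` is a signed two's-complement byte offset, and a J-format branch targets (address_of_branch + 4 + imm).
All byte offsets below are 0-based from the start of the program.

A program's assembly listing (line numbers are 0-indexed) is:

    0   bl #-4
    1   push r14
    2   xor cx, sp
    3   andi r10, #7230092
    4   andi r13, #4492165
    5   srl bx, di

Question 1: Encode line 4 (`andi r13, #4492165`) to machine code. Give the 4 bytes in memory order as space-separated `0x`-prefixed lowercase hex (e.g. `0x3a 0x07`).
line 4 (andi): pack op=0x0:5|rd=13:4|imm=4492165:23 = 0x06c48b85; little→ 85 8b c4 06

0x85 0x8b 0xc4 0x06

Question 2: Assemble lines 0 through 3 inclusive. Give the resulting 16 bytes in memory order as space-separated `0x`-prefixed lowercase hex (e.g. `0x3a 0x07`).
0xfc 0xff 0xff 0x17 0x00 0x00 0x00 0xc7 0x00 0x00 0x38 0x21 0x8c 0x52 0x6e 0x05

line 0 (bl): pack op=0x2:5|imm=-4:27 = 0x17fffffc; little→ fc ff ff 17
line 1 (push): pack op=0x18:5|rd=14:4|pad=0:23 = 0xc7000000; little→ 00 00 00 c7
line 2 (xor): pack op=0x4:5|rd=2:4|rs=7:4|pad=0:19 = 0x21380000; little→ 00 00 38 21
line 3 (andi): pack op=0x0:5|rd=10:4|imm=7230092:23 = 0x056e528c; little→ 8c 52 6e 05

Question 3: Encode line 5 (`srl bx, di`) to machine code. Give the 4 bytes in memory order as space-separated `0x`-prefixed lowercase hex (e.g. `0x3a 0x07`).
0x00 0x00 0xa8 0xa0

line 5 (srl): pack op=0x14:5|rd=1:4|rs=5:4|pad=0:19 = 0xa0a80000; little→ 00 00 a8 a0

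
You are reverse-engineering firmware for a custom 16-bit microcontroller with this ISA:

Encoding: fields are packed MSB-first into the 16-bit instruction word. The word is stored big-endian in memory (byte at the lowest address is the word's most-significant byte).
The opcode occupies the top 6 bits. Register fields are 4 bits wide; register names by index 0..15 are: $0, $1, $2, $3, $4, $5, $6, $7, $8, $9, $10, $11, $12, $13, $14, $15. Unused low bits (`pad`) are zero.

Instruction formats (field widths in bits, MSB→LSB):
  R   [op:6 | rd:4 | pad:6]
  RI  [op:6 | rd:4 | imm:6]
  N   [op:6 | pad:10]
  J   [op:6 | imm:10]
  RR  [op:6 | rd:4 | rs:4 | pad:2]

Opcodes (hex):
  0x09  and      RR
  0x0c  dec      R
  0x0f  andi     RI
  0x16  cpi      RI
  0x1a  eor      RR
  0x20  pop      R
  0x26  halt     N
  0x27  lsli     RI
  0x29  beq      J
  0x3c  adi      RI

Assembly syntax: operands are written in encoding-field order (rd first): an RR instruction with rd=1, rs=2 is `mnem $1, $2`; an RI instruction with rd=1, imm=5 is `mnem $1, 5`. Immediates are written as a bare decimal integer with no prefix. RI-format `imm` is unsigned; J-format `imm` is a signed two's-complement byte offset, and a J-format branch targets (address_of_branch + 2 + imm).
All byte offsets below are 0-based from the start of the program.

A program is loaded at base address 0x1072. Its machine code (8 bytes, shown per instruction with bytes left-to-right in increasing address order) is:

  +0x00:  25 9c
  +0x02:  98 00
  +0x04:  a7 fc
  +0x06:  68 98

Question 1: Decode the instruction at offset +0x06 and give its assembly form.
off 0x06: read 68 98 as big → 0x6898
  op=0x6898>>10=0x1a ⇒ eor (RR)
  [9:6] rd=2 = $2
  [5:2] rs=6 = $6

eor $2, $6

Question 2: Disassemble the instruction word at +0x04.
beq -4

@+04  big-endian(a7 fc) = 0xa7fc
  opcode bits[15:10]=0x29: beq/J
  imm@[9:0]=0x3fc (s10→-4) ⇒ -4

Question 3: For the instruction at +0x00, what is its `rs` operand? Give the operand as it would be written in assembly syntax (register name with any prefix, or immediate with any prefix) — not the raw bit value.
$7

[00] 25 9c → 0x259c
  op=0x259c>>10=0x9 ⇒ and (RR)
  [9:6] rd=6 = $6
  [5:2] rs=7 = $7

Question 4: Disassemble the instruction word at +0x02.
off 0x02: read 98 00 as big → 0x9800
  opcode bits[15:10]=0x26: halt/N

halt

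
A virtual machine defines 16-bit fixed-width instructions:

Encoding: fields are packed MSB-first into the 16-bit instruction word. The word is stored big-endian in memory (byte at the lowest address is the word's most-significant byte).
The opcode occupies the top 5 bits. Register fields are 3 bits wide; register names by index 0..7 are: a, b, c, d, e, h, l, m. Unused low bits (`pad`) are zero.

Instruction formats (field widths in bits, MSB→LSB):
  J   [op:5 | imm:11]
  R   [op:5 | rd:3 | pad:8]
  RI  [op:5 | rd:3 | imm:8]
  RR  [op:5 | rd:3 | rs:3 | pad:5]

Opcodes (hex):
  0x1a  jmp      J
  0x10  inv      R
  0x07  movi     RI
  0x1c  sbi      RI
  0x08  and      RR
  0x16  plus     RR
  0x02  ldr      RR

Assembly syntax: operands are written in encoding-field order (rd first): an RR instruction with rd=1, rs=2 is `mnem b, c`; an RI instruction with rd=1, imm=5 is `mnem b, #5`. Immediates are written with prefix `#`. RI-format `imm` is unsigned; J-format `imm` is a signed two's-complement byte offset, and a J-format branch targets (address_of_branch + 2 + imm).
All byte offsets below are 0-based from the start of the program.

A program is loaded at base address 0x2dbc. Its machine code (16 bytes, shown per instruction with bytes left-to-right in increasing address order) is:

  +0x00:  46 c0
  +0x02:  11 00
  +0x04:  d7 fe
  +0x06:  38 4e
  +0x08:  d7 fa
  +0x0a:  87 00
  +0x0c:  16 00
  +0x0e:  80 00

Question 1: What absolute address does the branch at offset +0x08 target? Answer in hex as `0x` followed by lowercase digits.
0x2dc0

off 0x08: read d7 fa as big → 0xd7fa
  top 5b → 0x1a → jmp [J]
  [10:0] imm=2042 (s11→-6) = #-6
  target = base 0x2dbc + off 0x08 + 2 + imm -6 = 0x2dc0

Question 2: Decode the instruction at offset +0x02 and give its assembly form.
off 0x02: read 11 00 as big → 0x1100
  top 5b → 0x2 → ldr [RR]
  rd@[10:8]=0x1 ⇒ b
  rs@[7:5]=0x0 ⇒ a

ldr b, a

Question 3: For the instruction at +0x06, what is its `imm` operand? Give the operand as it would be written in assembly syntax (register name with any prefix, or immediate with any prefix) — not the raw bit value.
+0x06: 38 4e ⇒ word 0x384e (big)
  op=0x384e>>11=0x7 ⇒ movi (RI)
  rd: (w>>8)&0x7=0x0 → a
  imm: (w>>0)&0xff=0x4e → #78

#78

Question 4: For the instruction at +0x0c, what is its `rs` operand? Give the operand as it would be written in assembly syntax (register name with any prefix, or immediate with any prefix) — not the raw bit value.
+0x0c: 16 00 ⇒ word 0x1600 (big)
  top 5b → 0x2 → ldr [RR]
  rd@[10:8]=0x6 ⇒ l
  rs@[7:5]=0x0 ⇒ a

a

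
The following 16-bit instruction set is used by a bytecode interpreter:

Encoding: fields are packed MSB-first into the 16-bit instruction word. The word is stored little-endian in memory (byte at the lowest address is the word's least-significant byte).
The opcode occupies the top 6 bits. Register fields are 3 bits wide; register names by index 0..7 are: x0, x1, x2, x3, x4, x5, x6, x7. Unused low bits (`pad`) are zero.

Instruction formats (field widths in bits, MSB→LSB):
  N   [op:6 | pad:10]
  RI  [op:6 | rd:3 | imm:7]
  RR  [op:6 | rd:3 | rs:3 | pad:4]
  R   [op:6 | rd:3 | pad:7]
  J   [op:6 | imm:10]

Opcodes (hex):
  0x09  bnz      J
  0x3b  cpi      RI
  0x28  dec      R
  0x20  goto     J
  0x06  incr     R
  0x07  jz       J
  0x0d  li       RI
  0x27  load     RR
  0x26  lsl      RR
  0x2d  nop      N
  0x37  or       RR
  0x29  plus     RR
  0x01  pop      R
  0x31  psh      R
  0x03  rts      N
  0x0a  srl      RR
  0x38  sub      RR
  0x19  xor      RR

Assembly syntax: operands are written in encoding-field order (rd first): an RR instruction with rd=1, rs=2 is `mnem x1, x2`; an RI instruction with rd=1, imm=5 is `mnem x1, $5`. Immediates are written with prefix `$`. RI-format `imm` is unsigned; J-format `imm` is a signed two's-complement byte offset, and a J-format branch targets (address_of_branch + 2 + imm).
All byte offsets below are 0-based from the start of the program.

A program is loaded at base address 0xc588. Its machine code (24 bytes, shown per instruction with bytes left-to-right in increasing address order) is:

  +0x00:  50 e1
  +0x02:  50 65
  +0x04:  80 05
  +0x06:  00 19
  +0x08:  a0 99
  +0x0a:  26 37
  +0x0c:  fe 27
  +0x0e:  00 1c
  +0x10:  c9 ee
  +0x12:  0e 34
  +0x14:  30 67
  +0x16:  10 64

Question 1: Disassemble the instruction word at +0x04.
pop x3

[04] 80 05 → 0x0580
  op=0x0580>>10=0x1 ⇒ pop (R)
  [9:7] rd=3 = x3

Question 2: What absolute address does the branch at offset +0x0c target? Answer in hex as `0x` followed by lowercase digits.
off 0x0c: read fe 27 as little → 0x27fe
  op=0x27fe>>10=0x9 ⇒ bnz (J)
  imm: (w>>0)&0x3ff=0x3fe (s10→-2) → $-2
  target = base 0xc588 + off 0x0c + 2 + imm -2 = 0xc594

0xc594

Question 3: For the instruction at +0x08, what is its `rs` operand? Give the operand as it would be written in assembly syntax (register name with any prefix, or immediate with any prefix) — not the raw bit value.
@+08  little-endian(a0 99) = 0x99a0
  op=0x99a0>>10=0x26 ⇒ lsl (RR)
  rd: (w>>7)&0x7=0x3 → x3
  rs: (w>>4)&0x7=0x2 → x2

x2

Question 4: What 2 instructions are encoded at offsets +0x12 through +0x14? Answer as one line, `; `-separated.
off 0x12: read 0e 34 as little → 0x340e
  top 6b → 0xd → li [RI]
  [9:7] rd=0 = x0
  [6:0] imm=14 = $14
off 0x14: read 30 67 as little → 0x6730
  top 6b → 0x19 → xor [RR]
  [9:7] rd=6 = x6
  [6:4] rs=3 = x3

li x0, $14; xor x6, x3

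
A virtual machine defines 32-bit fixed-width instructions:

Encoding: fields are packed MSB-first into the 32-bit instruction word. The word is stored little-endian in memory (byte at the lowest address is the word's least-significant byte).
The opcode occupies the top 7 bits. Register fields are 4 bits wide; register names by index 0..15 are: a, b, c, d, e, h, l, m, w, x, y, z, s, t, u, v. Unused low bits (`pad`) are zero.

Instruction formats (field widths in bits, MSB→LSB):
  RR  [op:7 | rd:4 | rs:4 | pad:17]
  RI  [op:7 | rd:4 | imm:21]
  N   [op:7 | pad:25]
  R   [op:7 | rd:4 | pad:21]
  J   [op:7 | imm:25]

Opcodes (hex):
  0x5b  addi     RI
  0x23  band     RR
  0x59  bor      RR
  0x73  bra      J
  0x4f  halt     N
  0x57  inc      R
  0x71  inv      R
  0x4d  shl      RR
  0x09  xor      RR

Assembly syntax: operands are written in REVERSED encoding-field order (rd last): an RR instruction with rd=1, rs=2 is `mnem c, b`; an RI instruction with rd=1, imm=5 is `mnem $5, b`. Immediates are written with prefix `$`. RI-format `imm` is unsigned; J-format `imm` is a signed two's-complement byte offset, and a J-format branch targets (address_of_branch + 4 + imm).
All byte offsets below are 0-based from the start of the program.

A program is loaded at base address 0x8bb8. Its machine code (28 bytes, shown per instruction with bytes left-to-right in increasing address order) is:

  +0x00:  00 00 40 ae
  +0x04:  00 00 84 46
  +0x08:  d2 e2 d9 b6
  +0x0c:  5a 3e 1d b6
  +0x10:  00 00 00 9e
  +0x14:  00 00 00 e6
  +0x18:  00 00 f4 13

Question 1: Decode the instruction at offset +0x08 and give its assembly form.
[08] d2 e2 d9 b6 → 0xb6d9e2d2
  opcode bits[31:25]=0x5b: addi/RI
  [24:21] rd=6 = l
  [20:0] imm=1696466 = $1696466

addi $1696466, l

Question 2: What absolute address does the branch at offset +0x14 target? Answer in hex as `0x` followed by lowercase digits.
0x8bd0

+0x14: 00 00 00 e6 ⇒ word 0xe6000000 (little)
  opcode bits[31:25]=0x73: bra/J
  imm: (w>>0)&0x1ffffff=0x0 → $0
  target = base 0x8bb8 + off 0x14 + 4 + imm 0 = 0x8bd0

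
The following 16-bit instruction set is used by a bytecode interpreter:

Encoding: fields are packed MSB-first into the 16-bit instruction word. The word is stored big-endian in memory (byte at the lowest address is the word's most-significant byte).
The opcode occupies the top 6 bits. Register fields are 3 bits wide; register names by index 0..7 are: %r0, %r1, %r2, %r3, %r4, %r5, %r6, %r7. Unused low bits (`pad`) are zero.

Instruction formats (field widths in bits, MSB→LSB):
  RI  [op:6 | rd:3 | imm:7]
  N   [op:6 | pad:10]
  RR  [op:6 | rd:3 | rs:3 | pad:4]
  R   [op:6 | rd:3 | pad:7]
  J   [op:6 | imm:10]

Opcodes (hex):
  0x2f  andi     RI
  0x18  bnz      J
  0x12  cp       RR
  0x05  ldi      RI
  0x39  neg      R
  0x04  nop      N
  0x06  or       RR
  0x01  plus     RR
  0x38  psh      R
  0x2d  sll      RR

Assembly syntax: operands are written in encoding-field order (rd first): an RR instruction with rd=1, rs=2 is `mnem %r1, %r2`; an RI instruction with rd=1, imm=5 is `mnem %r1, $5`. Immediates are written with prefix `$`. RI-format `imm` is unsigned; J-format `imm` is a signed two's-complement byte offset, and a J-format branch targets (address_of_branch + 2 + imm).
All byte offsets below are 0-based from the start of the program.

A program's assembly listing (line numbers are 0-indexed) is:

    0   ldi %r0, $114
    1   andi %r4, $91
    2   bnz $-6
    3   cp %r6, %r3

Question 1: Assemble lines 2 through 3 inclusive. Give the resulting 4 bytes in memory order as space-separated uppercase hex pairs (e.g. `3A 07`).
L2: bnz op=0x18:6|imm=-6:10 ⇒ 0x63fa ⇒ big 63 fa
L3: cp op=0x12:6|rd=6:3|rs=3:3|pad=0:4 ⇒ 0x4b30 ⇒ big 4b 30

63 FA 4B 30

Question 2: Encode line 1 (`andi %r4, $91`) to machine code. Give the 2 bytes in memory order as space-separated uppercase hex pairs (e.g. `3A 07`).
BE 5B

1. andi fields op=0x2f:6|rd=4:3|imm=91:7 → word be5bh → be 5b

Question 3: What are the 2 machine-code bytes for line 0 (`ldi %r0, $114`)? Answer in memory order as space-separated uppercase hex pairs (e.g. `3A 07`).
14 72

L0: ldi op=0x5:6|rd=0:3|imm=114:7 ⇒ 0x1472 ⇒ big 14 72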